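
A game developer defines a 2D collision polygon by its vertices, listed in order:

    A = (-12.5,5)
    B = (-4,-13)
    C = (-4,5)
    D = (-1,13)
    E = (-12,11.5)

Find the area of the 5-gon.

145.875

Apply Gauss's area formula: 2A = Σ (x_i·y_{i+1} − x_{i+1}·y_i), indices taken mod 5.
A→B: (-12.5)(-13) − (-4)(5) = 182.5
B→C: (-4)(5) − (-4)(-13) = -72
C→D: (-4)(13) − (-1)(5) = -47
D→E: (-1)(11.5) − (-12)(13) = 144.5
E→A: (-12)(5) − (-12.5)(11.5) = 83.75
Σ = 291.75
Area = |Σ|/2 = 145.875.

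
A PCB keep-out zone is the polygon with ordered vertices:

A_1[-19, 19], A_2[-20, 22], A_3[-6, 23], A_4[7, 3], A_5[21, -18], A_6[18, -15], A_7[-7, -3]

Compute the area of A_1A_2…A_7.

A_1→A_2: (-19)(22) − (-20)(19) = -38
A_2→A_3: (-20)(23) − (-6)(22) = -328
A_3→A_4: (-6)(3) − (7)(23) = -179
A_4→A_5: (7)(-18) − (21)(3) = -189
A_5→A_6: (21)(-15) − (18)(-18) = 9
A_6→A_7: (18)(-3) − (-7)(-15) = -159
A_7→A_1: (-7)(19) − (-19)(-3) = -190
Σ = -1074
Area = |Σ|/2 = 537.

537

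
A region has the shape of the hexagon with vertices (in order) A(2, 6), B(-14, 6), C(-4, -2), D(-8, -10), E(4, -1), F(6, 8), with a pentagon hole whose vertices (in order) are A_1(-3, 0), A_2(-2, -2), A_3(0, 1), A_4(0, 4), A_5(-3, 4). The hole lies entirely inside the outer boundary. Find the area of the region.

125

Outer boundary:
Apply the shoelace formula: 2A = Σ (x_i·y_{i+1} − x_{i+1}·y_i), indices taken mod 6.
Σ = (96) + (52) + (24) + (48) + (38) + (20) = 278
Area = |Σ|/2 = 139.
Hole:
Apply Gauss's area formula: 2A = Σ (x_i·y_{i+1} − x_{i+1}·y_i), indices taken mod 5.
Σ = (6) + (-2) + (0) + (12) + (12) = 28
Area = |Σ|/2 = 14.
Net area = 139 − 14 = 125.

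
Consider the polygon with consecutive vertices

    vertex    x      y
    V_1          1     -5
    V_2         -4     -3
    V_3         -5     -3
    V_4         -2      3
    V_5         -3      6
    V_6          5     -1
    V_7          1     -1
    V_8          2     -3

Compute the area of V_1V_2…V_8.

44.5

Σ = (-23) + (-3) + (-21) + (-3) + (-27) + (-4) + (-1) + (-7) = -89
Area = |Σ|/2 = 44.5.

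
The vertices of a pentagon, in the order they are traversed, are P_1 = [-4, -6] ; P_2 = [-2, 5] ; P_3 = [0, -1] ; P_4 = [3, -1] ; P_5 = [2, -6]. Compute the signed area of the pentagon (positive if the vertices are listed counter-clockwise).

-39.5

Apply the shoelace formula: 2A = Σ (x_i·y_{i+1} − x_{i+1}·y_i), indices taken mod 5.
Σ = (-32) + (2) + (3) + (-16) + (-36) = -79
Signed area = Σ/2 = -39.5 (negative ⇒ clockwise traversal).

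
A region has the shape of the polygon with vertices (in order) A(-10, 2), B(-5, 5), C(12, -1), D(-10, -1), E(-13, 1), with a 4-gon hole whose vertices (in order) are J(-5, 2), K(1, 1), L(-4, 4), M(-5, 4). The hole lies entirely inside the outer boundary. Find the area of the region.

Outer boundary:
Apply the shoelace formula: 2A = Σ (x_i·y_{i+1} − x_{i+1}·y_i), indices taken mod 5.
Σ = (-40) + (-55) + (-22) + (-23) + (-16) = -156
Area = |Σ|/2 = 78.
Hole:
Σ = (-7) + (8) + (4) + (10) = 15
Area = |Σ|/2 = 7.5.
Net area = 78 − 7.5 = 70.5.

70.5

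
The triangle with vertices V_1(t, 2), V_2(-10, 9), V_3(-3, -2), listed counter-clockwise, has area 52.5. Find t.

The doubled signed area Σ (x_i y_{i+1} − x_{i+1} y_i) is linear in t.
With t=0 it equals 61; the coefficient of t is 11 (from the two edges through V_1).
So 11·t + 61 = 2·52.5 = 105 ⇒ t = 4.

4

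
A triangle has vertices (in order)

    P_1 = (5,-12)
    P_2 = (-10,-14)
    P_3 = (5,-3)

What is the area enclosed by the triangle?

Cross-terms: -190, 100, -45  ⇒  Σ = -135
Area = |Σ|/2 = 67.5.

67.5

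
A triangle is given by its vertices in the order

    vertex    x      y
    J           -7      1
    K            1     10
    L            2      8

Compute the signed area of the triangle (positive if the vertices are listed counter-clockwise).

J→K: (-7)(10) − (1)(1) = -71
K→L: (1)(8) − (2)(10) = -12
L→J: (2)(1) − (-7)(8) = 58
Σ = -25
Signed area = Σ/2 = -12.5 (negative ⇒ clockwise traversal).

-12.5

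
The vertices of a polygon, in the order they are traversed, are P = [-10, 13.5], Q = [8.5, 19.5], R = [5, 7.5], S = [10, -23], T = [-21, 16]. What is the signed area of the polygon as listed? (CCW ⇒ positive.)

Apply Gauss's area formula: 2A = Σ (x_i·y_{i+1} − x_{i+1}·y_i), indices taken mod 5.
Cross-terms: -309.75, -33.75, -190, -323, -123.5  ⇒  Σ = -980
Signed area = Σ/2 = -490 (negative ⇒ clockwise traversal).

-490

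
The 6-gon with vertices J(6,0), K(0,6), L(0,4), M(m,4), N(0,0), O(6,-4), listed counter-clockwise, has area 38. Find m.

-4

The doubled signed area Σ (x_i y_{i+1} − x_{i+1} y_i) is linear in m.
With m=0 it equals 60; the coefficient of m is -4 (from the two edges through M).
So -4·m + 60 = 2·38 = 76 ⇒ m = -4.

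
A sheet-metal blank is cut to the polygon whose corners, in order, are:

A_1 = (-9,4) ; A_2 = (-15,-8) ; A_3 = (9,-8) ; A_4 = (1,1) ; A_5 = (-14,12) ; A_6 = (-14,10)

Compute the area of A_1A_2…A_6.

Apply the shoelace (surveyor's) formula: 2A = Σ (x_i·y_{i+1} − x_{i+1}·y_i), indices taken mod 6.
A_1→A_2: (-9)(-8) − (-15)(4) = 132
A_2→A_3: (-15)(-8) − (9)(-8) = 192
A_3→A_4: (9)(1) − (1)(-8) = 17
A_4→A_5: (1)(12) − (-14)(1) = 26
A_5→A_6: (-14)(10) − (-14)(12) = 28
A_6→A_1: (-14)(4) − (-9)(10) = 34
Σ = 429
Area = |Σ|/2 = 214.5.

214.5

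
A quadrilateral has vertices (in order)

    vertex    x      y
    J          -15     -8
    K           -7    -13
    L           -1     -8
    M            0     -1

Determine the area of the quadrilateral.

84

Σ = (139) + (43) + (1) + (-15) = 168
Area = |Σ|/2 = 84.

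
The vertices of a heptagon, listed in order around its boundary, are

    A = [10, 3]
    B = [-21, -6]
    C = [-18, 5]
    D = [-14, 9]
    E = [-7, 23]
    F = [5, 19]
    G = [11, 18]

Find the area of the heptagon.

537.5

Cross-terms: 3, -213, -92, -259, -248, -119, -147  ⇒  Σ = -1075
Area = |Σ|/2 = 537.5.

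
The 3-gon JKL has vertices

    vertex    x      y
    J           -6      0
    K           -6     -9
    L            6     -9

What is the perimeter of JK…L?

36

|JK| = √((0)² + (-9)²) = √81 = 9
|KL| = √((12)² + (0)²) = √144 = 12
|LJ| = √((-12)² + (9)²) = √225 = 15
Perimeter = 9 + 12 + 15 = 36.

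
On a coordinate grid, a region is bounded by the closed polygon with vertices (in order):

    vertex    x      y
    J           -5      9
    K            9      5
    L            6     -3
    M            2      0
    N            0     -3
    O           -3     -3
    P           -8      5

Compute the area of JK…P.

129

J→K: (-5)(5) − (9)(9) = -106
K→L: (9)(-3) − (6)(5) = -57
L→M: (6)(0) − (2)(-3) = 6
M→N: (2)(-3) − (0)(0) = -6
N→O: (0)(-3) − (-3)(-3) = -9
O→P: (-3)(5) − (-8)(-3) = -39
P→J: (-8)(9) − (-5)(5) = -47
Σ = -258
Area = |Σ|/2 = 129.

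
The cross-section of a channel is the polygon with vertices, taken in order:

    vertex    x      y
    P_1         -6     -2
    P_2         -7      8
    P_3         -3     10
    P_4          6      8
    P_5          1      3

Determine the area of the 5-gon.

83

Apply the shoelace formula: 2A = Σ (x_i·y_{i+1} − x_{i+1}·y_i), indices taken mod 5.
Cross-terms: -62, -46, -84, 10, 16  ⇒  Σ = -166
Area = |Σ|/2 = 83.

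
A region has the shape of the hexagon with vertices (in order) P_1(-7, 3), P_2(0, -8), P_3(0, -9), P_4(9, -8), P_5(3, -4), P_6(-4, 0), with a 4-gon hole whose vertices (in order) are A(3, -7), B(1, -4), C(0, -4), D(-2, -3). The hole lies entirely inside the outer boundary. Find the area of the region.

45.5

Outer boundary:
Apply Gauss's area formula: 2A = Σ (x_i·y_{i+1} − x_{i+1}·y_i), indices taken mod 6.
P_1→P_2: (-7)(-8) − (0)(3) = 56
P_2→P_3: (0)(-9) − (0)(-8) = 0
P_3→P_4: (0)(-8) − (9)(-9) = 81
P_4→P_5: (9)(-4) − (3)(-8) = -12
P_5→P_6: (3)(0) − (-4)(-4) = -16
P_6→P_1: (-4)(3) − (-7)(0) = -12
Σ = 97
Area = |Σ|/2 = 48.5.
Hole:
Apply the surveyor's formula: 2A = Σ (x_i·y_{i+1} − x_{i+1}·y_i), indices taken mod 4.
Σ = (-5) + (-4) + (-8) + (23) = 6
Area = |Σ|/2 = 3.
Net area = 48.5 − 3 = 45.5.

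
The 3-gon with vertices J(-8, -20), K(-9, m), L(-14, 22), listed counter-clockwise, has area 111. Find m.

Write out the shoelace sum; only the two edges meeting at K involve m:
2·Area = [((-8)·m − (-9)·(-20)) + ((-9)·22 − (-14)·m)] + 456
       = 6·m + 78 = 222
⇒ m = 24.

24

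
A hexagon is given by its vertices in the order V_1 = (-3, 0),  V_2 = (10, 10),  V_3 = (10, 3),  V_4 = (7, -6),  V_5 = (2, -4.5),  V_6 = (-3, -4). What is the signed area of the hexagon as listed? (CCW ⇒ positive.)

Apply the shoelace (surveyor's) formula: 2A = Σ (x_i·y_{i+1} − x_{i+1}·y_i), indices taken mod 6.
Cross-terms: -30, -70, -81, -19.5, -21.5, -12  ⇒  Σ = -234
Signed area = Σ/2 = -117 (negative ⇒ clockwise traversal).

-117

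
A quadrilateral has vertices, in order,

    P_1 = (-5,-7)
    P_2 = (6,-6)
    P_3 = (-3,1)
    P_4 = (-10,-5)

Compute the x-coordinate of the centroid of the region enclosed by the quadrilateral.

-482/195

Apply the shoelace (surveyor's) formula. First the cross-terms c_i = x_i·y_{i+1} − x_{i+1}·y_i:
  72, -12, 25, 45  ⇒  2A = 130, A = 65.
Then Σ (x_i + x_{i+1})·c_i = -964, so x̄ = -964 / (6·65) = -482/195.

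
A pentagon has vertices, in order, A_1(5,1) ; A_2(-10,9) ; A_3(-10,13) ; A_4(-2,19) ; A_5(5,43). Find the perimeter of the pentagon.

|A_1A_2| = √((-15)² + (8)²) = √289 = 17
|A_2A_3| = √((0)² + (4)²) = √16 = 4
|A_3A_4| = √((8)² + (6)²) = √100 = 10
|A_4A_5| = √((7)² + (24)²) = √625 = 25
|A_5A_1| = √((0)² + (-42)²) = √1764 = 42
Perimeter = 17 + 4 + 10 + 25 + 42 = 98.

98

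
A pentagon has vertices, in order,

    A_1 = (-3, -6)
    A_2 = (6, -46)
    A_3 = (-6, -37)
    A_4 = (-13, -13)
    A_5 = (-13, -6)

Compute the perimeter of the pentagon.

|A_1A_2| = √((9)² + (-40)²) = √1681 = 41
|A_2A_3| = √((-12)² + (9)²) = √225 = 15
|A_3A_4| = √((-7)² + (24)²) = √625 = 25
|A_4A_5| = √((0)² + (7)²) = √49 = 7
|A_5A_1| = √((10)² + (0)²) = √100 = 10
Perimeter = 41 + 15 + 25 + 7 + 10 = 98.

98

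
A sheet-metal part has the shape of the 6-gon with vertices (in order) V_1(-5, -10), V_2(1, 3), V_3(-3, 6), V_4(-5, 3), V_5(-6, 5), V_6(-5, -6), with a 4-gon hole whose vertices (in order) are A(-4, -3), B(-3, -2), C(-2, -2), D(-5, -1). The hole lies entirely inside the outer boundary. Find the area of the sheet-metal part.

50.5

Outer boundary:
Apply the surveyor's formula: 2A = Σ (x_i·y_{i+1} − x_{i+1}·y_i), indices taken mod 6.
Σ = (-5) + (15) + (21) + (-7) + (61) + (20) = 105
Area = |Σ|/2 = 52.5.
Hole:
Apply the shoelace (surveyor's) formula: 2A = Σ (x_i·y_{i+1} − x_{i+1}·y_i), indices taken mod 4.
Σ = (-1) + (2) + (-8) + (11) = 4
Area = |Σ|/2 = 2.
Net area = 52.5 − 2 = 50.5.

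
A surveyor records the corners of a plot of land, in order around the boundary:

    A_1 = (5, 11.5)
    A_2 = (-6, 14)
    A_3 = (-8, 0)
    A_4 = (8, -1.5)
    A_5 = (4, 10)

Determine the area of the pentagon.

Apply the shoelace (surveyor's) formula: 2A = Σ (x_i·y_{i+1} − x_{i+1}·y_i), indices taken mod 5.
Cross-terms: 139, 112, 12, 86, -4  ⇒  Σ = 345
Area = |Σ|/2 = 172.5.

172.5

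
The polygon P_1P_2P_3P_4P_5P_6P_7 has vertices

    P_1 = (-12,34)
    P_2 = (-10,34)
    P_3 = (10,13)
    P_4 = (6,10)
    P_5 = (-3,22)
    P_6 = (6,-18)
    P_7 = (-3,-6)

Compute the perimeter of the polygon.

148

|P_1P_2| = √((2)² + (0)²) = √4 = 2
|P_2P_3| = √((20)² + (-21)²) = √841 = 29
|P_3P_4| = √((-4)² + (-3)²) = √25 = 5
|P_4P_5| = √((-9)² + (12)²) = √225 = 15
|P_5P_6| = √((9)² + (-40)²) = √1681 = 41
|P_6P_7| = √((-9)² + (12)²) = √225 = 15
|P_7P_1| = √((-9)² + (40)²) = √1681 = 41
Perimeter = 2 + 29 + 5 + 15 + 41 + 15 + 41 = 148.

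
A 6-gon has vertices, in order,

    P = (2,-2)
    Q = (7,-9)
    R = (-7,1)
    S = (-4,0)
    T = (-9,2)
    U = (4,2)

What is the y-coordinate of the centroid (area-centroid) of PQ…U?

-188/153

Apply the surveyor's formula. First the cross-terms c_i = x_i·y_{i+1} − x_{i+1}·y_i:
  -4, -56, 4, -8, -26, -12  ⇒  2A = -102, A = -51.
Then Σ (y_i + y_{i+1})·c_i = 376, so ȳ = 376 / (6·(-51)) = -188/153.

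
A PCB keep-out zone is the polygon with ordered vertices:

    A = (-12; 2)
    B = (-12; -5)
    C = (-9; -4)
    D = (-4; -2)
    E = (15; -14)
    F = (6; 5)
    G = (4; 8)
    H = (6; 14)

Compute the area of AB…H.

Apply the surveyor's formula: 2A = Σ (x_i·y_{i+1} − x_{i+1}·y_i), indices taken mod 8.
Σ = (84) + (3) + (2) + (86) + (159) + (28) + (8) + (180) = 550
Area = |Σ|/2 = 275.

275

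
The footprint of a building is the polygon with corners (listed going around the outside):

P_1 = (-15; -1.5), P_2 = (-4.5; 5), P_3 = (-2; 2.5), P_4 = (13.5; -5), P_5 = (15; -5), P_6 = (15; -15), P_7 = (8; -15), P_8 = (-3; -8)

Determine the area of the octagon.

Cross-terms: -81.75, -1.25, -23.75, 7.5, -150, -105, -109, -115.5  ⇒  Σ = -578.75
Area = |Σ|/2 = 289.375.

289.375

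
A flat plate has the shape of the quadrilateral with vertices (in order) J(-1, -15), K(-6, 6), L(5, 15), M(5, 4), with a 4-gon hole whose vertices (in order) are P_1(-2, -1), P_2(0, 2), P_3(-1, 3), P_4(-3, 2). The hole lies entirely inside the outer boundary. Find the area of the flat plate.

165

Outer boundary:
Apply Gauss's area formula: 2A = Σ (x_i·y_{i+1} − x_{i+1}·y_i), indices taken mod 4.
Σ = (-96) + (-120) + (-55) + (-71) = -342
Area = |Σ|/2 = 171.
Hole:
Apply the shoelace (surveyor's) formula: 2A = Σ (x_i·y_{i+1} − x_{i+1}·y_i), indices taken mod 4.
P_1→P_2: (-2)(2) − (0)(-1) = -4
P_2→P_3: (0)(3) − (-1)(2) = 2
P_3→P_4: (-1)(2) − (-3)(3) = 7
P_4→P_1: (-3)(-1) − (-2)(2) = 7
Σ = 12
Area = |Σ|/2 = 6.
Net area = 171 − 6 = 165.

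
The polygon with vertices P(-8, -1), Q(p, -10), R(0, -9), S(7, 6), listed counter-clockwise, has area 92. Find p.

Write out the shoelace sum; only the two edges meeting at Q involve p:
2·Area = [((-8)·(-10) − p·(-1)) + (p·(-9) − 0·(-10))] + 104
       = -8·p + 184 = 184
⇒ p = 0.

0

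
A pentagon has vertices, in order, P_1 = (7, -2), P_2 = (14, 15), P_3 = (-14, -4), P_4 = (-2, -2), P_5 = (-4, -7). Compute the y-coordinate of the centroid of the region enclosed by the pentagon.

456/185

Apply Gauss's area formula. First the cross-terms c_i = x_i·y_{i+1} − x_{i+1}·y_i:
  133, 154, 20, 6, 57  ⇒  2A = 370, A = 185.
Then Σ (y_i + y_{i+1})·c_i = 2736, so ȳ = 2736 / (6·185) = 456/185.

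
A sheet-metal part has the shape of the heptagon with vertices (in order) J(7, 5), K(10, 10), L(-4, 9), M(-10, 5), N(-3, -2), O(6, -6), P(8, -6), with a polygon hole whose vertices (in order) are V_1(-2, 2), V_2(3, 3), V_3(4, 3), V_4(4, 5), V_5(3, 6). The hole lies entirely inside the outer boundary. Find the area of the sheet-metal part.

179.5

Outer boundary:
J→K: (7)(10) − (10)(5) = 20
K→L: (10)(9) − (-4)(10) = 130
L→M: (-4)(5) − (-10)(9) = 70
M→N: (-10)(-2) − (-3)(5) = 35
N→O: (-3)(-6) − (6)(-2) = 30
O→P: (6)(-6) − (8)(-6) = 12
P→J: (8)(5) − (7)(-6) = 82
Σ = 379
Area = |Σ|/2 = 189.5.
Hole:
Cross-terms: -12, -3, 8, 9, 18  ⇒  Σ = 20
Area = |Σ|/2 = 10.
Net area = 189.5 − 10 = 179.5.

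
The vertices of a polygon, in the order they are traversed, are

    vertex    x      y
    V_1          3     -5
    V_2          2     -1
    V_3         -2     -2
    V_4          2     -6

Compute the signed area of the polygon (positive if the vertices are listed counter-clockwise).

12.5

Apply the shoelace formula: 2A = Σ (x_i·y_{i+1} − x_{i+1}·y_i), indices taken mod 4.
Cross-terms: 7, -6, 16, 8  ⇒  Σ = 25
Signed area = Σ/2 = 12.5 (positive ⇒ counter-clockwise traversal).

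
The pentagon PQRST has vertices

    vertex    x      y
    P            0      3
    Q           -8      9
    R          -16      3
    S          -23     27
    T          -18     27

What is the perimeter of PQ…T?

|PQ| = √((-8)² + (6)²) = √100 = 10
|QR| = √((-8)² + (-6)²) = √100 = 10
|RS| = √((-7)² + (24)²) = √625 = 25
|ST| = √((5)² + (0)²) = √25 = 5
|TP| = √((18)² + (-24)²) = √900 = 30
Perimeter = 10 + 10 + 25 + 5 + 30 = 80.

80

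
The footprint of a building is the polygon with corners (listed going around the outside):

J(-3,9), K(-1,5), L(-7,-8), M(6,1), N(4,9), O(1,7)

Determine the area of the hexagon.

88.5

Σ = (-6) + (43) + (41) + (50) + (19) + (30) = 177
Area = |Σ|/2 = 88.5.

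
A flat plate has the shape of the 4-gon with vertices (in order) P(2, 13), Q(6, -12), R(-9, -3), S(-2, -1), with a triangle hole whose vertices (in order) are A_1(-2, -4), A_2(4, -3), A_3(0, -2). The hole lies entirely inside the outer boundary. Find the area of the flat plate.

Outer boundary:
Apply the shoelace formula: 2A = Σ (x_i·y_{i+1} − x_{i+1}·y_i), indices taken mod 4.
P→Q: (2)(-12) − (6)(13) = -102
Q→R: (6)(-3) − (-9)(-12) = -126
R→S: (-9)(-1) − (-2)(-3) = 3
S→P: (-2)(13) − (2)(-1) = -24
Σ = -249
Area = |Σ|/2 = 124.5.
Hole:
Apply the shoelace formula: 2A = Σ (x_i·y_{i+1} − x_{i+1}·y_i), indices taken mod 3.
Σ = (22) + (-8) + (-4) = 10
Area = |Σ|/2 = 5.
Net area = 124.5 − 5 = 119.5.

119.5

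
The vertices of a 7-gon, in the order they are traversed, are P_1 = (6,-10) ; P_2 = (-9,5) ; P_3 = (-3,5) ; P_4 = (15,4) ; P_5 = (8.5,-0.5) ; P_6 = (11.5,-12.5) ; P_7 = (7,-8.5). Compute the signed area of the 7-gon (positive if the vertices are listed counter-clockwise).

P_1→P_2: (6)(5) − (-9)(-10) = -60
P_2→P_3: (-9)(5) − (-3)(5) = -30
P_3→P_4: (-3)(4) − (15)(5) = -87
P_4→P_5: (15)(-0.5) − (8.5)(4) = -41.5
P_5→P_6: (8.5)(-12.5) − (11.5)(-0.5) = -100.5
P_6→P_7: (11.5)(-8.5) − (7)(-12.5) = -10.25
P_7→P_1: (7)(-10) − (6)(-8.5) = -19
Σ = -348.25
Signed area = Σ/2 = -174.125 (negative ⇒ clockwise traversal).

-174.125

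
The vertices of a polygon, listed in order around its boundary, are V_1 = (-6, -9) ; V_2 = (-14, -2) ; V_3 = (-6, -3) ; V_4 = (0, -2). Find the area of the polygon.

42

V_1→V_2: (-6)(-2) − (-14)(-9) = -114
V_2→V_3: (-14)(-3) − (-6)(-2) = 30
V_3→V_4: (-6)(-2) − (0)(-3) = 12
V_4→V_1: (0)(-9) − (-6)(-2) = -12
Σ = -84
Area = |Σ|/2 = 42.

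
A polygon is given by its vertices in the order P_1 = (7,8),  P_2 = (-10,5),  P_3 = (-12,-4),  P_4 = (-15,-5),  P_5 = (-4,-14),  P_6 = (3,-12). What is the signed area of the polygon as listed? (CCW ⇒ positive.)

301.5

Cross-terms: 115, 100, 0, 190, 90, 108  ⇒  Σ = 603
Signed area = Σ/2 = 301.5 (positive ⇒ counter-clockwise traversal).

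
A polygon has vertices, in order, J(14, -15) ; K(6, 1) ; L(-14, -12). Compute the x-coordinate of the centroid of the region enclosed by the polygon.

Apply the shoelace formula. First the cross-terms c_i = x_i·y_{i+1} − x_{i+1}·y_i:
  104, -58, 378  ⇒  2A = 424, A = 212.
Then Σ (x_i + x_{i+1})·c_i = 2544, so x̄ = 2544 / (6·212) = 2.

2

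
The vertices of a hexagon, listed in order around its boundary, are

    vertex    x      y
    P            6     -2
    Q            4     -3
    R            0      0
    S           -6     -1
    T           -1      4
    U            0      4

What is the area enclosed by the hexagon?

Σ = (-10) + (0) + (0) + (-25) + (-4) + (-24) = -63
Area = |Σ|/2 = 31.5.

31.5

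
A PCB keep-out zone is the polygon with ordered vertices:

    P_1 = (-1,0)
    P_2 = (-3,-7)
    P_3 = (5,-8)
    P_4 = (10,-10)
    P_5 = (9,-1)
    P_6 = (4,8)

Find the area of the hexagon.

Apply Gauss's area formula: 2A = Σ (x_i·y_{i+1} − x_{i+1}·y_i), indices taken mod 6.
Cross-terms: 7, 59, 30, 80, 76, 8  ⇒  Σ = 260
Area = |Σ|/2 = 130.

130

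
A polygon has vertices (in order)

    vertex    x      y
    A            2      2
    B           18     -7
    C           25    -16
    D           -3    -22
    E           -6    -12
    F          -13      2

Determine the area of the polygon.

527.5

Cross-terms: -50, -113, -598, -96, -168, -30  ⇒  Σ = -1055
Area = |Σ|/2 = 527.5.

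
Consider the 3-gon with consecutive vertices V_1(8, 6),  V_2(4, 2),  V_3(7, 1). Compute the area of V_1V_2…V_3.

8

Apply the shoelace formula: 2A = Σ (x_i·y_{i+1} − x_{i+1}·y_i), indices taken mod 3.
Σ = (-8) + (-10) + (34) = 16
Area = |Σ|/2 = 8.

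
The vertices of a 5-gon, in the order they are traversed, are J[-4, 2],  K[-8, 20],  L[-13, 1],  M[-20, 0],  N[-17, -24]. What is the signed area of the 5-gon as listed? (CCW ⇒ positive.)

Σ = (-64) + (252) + (20) + (480) + (-130) = 558
Signed area = Σ/2 = 279 (positive ⇒ counter-clockwise traversal).

279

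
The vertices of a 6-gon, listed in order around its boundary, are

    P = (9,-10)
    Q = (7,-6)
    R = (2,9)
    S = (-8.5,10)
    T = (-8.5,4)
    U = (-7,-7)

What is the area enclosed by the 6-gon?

229.5

Σ = (16) + (75) + (96.5) + (51) + (87.5) + (133) = 459
Area = |Σ|/2 = 229.5.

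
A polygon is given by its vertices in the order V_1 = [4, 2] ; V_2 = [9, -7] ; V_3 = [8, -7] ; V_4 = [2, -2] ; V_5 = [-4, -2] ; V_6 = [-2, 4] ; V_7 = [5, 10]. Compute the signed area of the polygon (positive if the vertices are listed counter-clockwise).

V_1→V_2: (4)(-7) − (9)(2) = -46
V_2→V_3: (9)(-7) − (8)(-7) = -7
V_3→V_4: (8)(-2) − (2)(-7) = -2
V_4→V_5: (2)(-2) − (-4)(-2) = -12
V_5→V_6: (-4)(4) − (-2)(-2) = -20
V_6→V_7: (-2)(10) − (5)(4) = -40
V_7→V_1: (5)(2) − (4)(10) = -30
Σ = -157
Signed area = Σ/2 = -78.5 (negative ⇒ clockwise traversal).

-78.5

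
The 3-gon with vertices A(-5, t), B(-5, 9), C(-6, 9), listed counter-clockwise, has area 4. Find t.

1

Write out the shoelace sum; only the two edges meeting at A involve t:
2·Area = [((-6)·t − (-5)·9) + ((-5)·9 − (-5)·t)] + 9
       = -1·t + 9 = 8
⇒ t = 1.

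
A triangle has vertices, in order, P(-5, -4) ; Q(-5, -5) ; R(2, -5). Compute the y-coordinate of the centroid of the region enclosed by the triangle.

Apply the surveyor's formula. First the cross-terms c_i = x_i·y_{i+1} − x_{i+1}·y_i:
  5, 35, -33  ⇒  2A = 7, A = 3.5.
Then Σ (y_i + y_{i+1})·c_i = -98, so ȳ = -98 / (6·3.5) = -14/3.

-14/3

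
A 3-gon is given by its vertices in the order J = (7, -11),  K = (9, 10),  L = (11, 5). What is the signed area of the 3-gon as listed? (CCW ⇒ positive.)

-26

Apply Gauss's area formula: 2A = Σ (x_i·y_{i+1} − x_{i+1}·y_i), indices taken mod 3.
Σ = (169) + (-65) + (-156) = -52
Signed area = Σ/2 = -26 (negative ⇒ clockwise traversal).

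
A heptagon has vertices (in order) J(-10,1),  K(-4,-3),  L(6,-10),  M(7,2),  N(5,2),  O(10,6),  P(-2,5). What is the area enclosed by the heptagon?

149

Apply Gauss's area formula: 2A = Σ (x_i·y_{i+1} − x_{i+1}·y_i), indices taken mod 7.
Cross-terms: 34, 58, 82, 4, 10, 62, 48  ⇒  Σ = 298
Area = |Σ|/2 = 149.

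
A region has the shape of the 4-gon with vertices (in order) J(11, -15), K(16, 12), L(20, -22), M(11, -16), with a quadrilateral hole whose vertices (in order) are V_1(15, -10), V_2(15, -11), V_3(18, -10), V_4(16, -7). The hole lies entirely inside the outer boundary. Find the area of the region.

137.5

Outer boundary:
Apply the shoelace formula: 2A = Σ (x_i·y_{i+1} − x_{i+1}·y_i), indices taken mod 4.
Σ = (372) + (-592) + (-78) + (11) = -287
Area = |Σ|/2 = 143.5.
Hole:
Apply the surveyor's formula: 2A = Σ (x_i·y_{i+1} − x_{i+1}·y_i), indices taken mod 4.
Σ = (-15) + (48) + (34) + (-55) = 12
Area = |Σ|/2 = 6.
Net area = 143.5 − 6 = 137.5.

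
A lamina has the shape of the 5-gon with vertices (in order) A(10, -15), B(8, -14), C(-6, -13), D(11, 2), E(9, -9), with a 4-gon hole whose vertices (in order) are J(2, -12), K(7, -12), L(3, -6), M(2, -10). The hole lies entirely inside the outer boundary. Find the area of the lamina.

103.5

Outer boundary:
Apply Gauss's area formula: 2A = Σ (x_i·y_{i+1} − x_{i+1}·y_i), indices taken mod 5.
Σ = (-20) + (-188) + (131) + (-117) + (-45) = -239
Area = |Σ|/2 = 119.5.
Hole:
Apply the surveyor's formula: 2A = Σ (x_i·y_{i+1} − x_{i+1}·y_i), indices taken mod 4.
Cross-terms: 60, -6, -18, -4  ⇒  Σ = 32
Area = |Σ|/2 = 16.
Net area = 119.5 − 16 = 103.5.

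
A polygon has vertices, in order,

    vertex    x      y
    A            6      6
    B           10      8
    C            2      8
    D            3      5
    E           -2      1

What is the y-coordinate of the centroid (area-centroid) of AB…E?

Apply the shoelace formula. First the cross-terms c_i = x_i·y_{i+1} − x_{i+1}·y_i:
  -12, 64, -14, 13, -18  ⇒  2A = 33, A = 16.5.
Then Σ (y_i + y_{i+1})·c_i = 626, so ȳ = 626 / (6·16.5) = 626/99.

626/99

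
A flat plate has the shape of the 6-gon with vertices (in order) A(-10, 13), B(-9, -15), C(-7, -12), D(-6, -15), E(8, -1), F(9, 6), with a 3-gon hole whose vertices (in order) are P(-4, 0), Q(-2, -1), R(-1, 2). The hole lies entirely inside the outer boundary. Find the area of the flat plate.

Outer boundary:
Apply the shoelace formula: 2A = Σ (x_i·y_{i+1} − x_{i+1}·y_i), indices taken mod 6.
Σ = (267) + (3) + (33) + (126) + (57) + (177) = 663
Area = |Σ|/2 = 331.5.
Hole:
Apply the shoelace formula: 2A = Σ (x_i·y_{i+1} − x_{i+1}·y_i), indices taken mod 3.
P→Q: (-4)(-1) − (-2)(0) = 4
Q→R: (-2)(2) − (-1)(-1) = -5
R→P: (-1)(0) − (-4)(2) = 8
Σ = 7
Area = |Σ|/2 = 3.5.
Net area = 331.5 − 3.5 = 328.

328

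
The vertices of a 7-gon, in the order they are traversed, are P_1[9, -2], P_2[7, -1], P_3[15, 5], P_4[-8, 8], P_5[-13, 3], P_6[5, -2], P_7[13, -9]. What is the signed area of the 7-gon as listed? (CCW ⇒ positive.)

171

Apply the shoelace (surveyor's) formula: 2A = Σ (x_i·y_{i+1} − x_{i+1}·y_i), indices taken mod 7.
P_1→P_2: (9)(-1) − (7)(-2) = 5
P_2→P_3: (7)(5) − (15)(-1) = 50
P_3→P_4: (15)(8) − (-8)(5) = 160
P_4→P_5: (-8)(3) − (-13)(8) = 80
P_5→P_6: (-13)(-2) − (5)(3) = 11
P_6→P_7: (5)(-9) − (13)(-2) = -19
P_7→P_1: (13)(-2) − (9)(-9) = 55
Σ = 342
Signed area = Σ/2 = 171 (positive ⇒ counter-clockwise traversal).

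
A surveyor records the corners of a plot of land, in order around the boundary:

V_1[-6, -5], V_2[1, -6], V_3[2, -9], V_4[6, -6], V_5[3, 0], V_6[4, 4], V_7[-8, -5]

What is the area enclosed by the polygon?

Cross-terms: 41, 3, 42, 18, 12, 12, 10  ⇒  Σ = 138
Area = |Σ|/2 = 69.

69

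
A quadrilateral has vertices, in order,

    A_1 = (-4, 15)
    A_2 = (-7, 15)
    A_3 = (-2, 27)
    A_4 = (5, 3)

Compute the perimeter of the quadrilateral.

56

|A_1A_2| = √((-3)² + (0)²) = √9 = 3
|A_2A_3| = √((5)² + (12)²) = √169 = 13
|A_3A_4| = √((7)² + (-24)²) = √625 = 25
|A_4A_1| = √((-9)² + (12)²) = √225 = 15
Perimeter = 3 + 13 + 25 + 15 = 56.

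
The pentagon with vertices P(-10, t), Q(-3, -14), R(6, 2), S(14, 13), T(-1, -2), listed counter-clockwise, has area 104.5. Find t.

The doubled signed area Σ (x_i y_{i+1} − x_{i+1} y_i) is linear in t.
With t=0 it equals 233; the coefficient of t is 2 (from the two edges through P).
So 2·t + 233 = 2·104.5 = 209 ⇒ t = -12.

-12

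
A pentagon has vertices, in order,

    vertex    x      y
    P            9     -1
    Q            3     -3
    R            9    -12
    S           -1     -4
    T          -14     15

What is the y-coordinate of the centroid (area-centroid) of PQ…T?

Apply the surveyor's formula. First the cross-terms c_i = x_i·y_{i+1} − x_{i+1}·y_i:
  -24, -9, -48, -71, -121  ⇒  2A = -273, A = -136.5.
Then Σ (y_i + y_{i+1})·c_i = -1476, so ȳ = -1476 / (6·(-136.5)) = 164/91.

164/91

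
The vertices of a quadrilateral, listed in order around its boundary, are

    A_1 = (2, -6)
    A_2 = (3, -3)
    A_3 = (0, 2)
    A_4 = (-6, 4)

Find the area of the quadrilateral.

29

Σ = (12) + (6) + (12) + (28) = 58
Area = |Σ|/2 = 29.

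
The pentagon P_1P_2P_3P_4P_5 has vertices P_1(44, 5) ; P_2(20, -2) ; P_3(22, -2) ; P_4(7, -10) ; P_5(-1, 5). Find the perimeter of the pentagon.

106

|P_1P_2| = √((-24)² + (-7)²) = √625 = 25
|P_2P_3| = √((2)² + (0)²) = √4 = 2
|P_3P_4| = √((-15)² + (-8)²) = √289 = 17
|P_4P_5| = √((-8)² + (15)²) = √289 = 17
|P_5P_1| = √((45)² + (0)²) = √2025 = 45
Perimeter = 25 + 2 + 17 + 17 + 45 = 106.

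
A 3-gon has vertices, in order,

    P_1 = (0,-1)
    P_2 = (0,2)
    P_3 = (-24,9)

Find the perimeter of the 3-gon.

|P_1P_2| = √((0)² + (3)²) = √9 = 3
|P_2P_3| = √((-24)² + (7)²) = √625 = 25
|P_3P_1| = √((24)² + (-10)²) = √676 = 26
Perimeter = 3 + 25 + 26 = 54.

54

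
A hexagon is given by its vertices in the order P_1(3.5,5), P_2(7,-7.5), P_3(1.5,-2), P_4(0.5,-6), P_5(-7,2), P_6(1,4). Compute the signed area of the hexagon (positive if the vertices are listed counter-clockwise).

Apply the surveyor's formula: 2A = Σ (x_i·y_{i+1} − x_{i+1}·y_i), indices taken mod 6.
Σ = (-61.25) + (-2.75) + (-8) + (-41) + (-30) + (-9) = -152
Signed area = Σ/2 = -76 (negative ⇒ clockwise traversal).

-76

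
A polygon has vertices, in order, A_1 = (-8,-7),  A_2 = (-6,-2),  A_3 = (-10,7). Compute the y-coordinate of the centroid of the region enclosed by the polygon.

-2/3

Apply the shoelace formula. First the cross-terms c_i = x_i·y_{i+1} − x_{i+1}·y_i:
  -26, -62, 126  ⇒  2A = 38, A = 19.
Then Σ (y_i + y_{i+1})·c_i = -76, so ȳ = -76 / (6·19) = -2/3.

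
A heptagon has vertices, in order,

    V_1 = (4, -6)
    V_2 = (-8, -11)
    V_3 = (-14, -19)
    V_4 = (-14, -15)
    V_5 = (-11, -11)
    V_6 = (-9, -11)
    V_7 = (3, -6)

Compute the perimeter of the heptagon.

48

|V_1V_2| = √((-12)² + (-5)²) = √169 = 13
|V_2V_3| = √((-6)² + (-8)²) = √100 = 10
|V_3V_4| = √((0)² + (4)²) = √16 = 4
|V_4V_5| = √((3)² + (4)²) = √25 = 5
|V_5V_6| = √((2)² + (0)²) = √4 = 2
|V_6V_7| = √((12)² + (5)²) = √169 = 13
|V_7V_1| = √((1)² + (0)²) = √1 = 1
Perimeter = 13 + 10 + 4 + 5 + 2 + 13 + 1 = 48.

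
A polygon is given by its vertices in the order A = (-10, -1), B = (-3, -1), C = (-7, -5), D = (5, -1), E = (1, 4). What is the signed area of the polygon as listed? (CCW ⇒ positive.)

Apply the shoelace (surveyor's) formula: 2A = Σ (x_i·y_{i+1} − x_{i+1}·y_i), indices taken mod 5.
A→B: (-10)(-1) − (-3)(-1) = 7
B→C: (-3)(-5) − (-7)(-1) = 8
C→D: (-7)(-1) − (5)(-5) = 32
D→E: (5)(4) − (1)(-1) = 21
E→A: (1)(-1) − (-10)(4) = 39
Σ = 107
Signed area = Σ/2 = 53.5 (positive ⇒ counter-clockwise traversal).

53.5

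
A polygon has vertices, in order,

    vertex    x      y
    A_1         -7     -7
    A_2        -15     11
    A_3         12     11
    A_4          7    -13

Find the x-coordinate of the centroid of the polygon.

-13/71

Apply the surveyor's formula. First the cross-terms c_i = x_i·y_{i+1} − x_{i+1}·y_i:
  -182, -297, -233, -140  ⇒  2A = -852, A = -426.
Then Σ (x_i + x_{i+1})·c_i = 468, so x̄ = 468 / (6·(-426)) = -13/71.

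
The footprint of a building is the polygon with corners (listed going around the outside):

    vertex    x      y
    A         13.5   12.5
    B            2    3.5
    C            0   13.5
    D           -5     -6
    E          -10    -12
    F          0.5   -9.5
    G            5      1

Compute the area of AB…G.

Σ = (22.25) + (27) + (67.5) + (0) + (101) + (48) + (49) = 314.75
Area = |Σ|/2 = 157.375.

157.375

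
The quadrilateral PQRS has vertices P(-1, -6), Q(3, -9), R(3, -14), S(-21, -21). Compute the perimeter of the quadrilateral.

|PQ| = √((4)² + (-3)²) = √25 = 5
|QR| = √((0)² + (-5)²) = √25 = 5
|RS| = √((-24)² + (-7)²) = √625 = 25
|SP| = √((20)² + (15)²) = √625 = 25
Perimeter = 5 + 5 + 25 + 25 = 60.

60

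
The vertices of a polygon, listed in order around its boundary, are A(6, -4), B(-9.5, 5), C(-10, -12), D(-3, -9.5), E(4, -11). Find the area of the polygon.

Apply the surveyor's formula: 2A = Σ (x_i·y_{i+1} − x_{i+1}·y_i), indices taken mod 5.
Σ = (-8) + (164) + (59) + (71) + (50) = 336
Area = |Σ|/2 = 168.

168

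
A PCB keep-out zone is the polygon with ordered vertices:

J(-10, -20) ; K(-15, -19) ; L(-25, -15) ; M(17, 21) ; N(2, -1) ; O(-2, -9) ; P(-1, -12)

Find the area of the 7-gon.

397

J→K: (-10)(-19) − (-15)(-20) = -110
K→L: (-15)(-15) − (-25)(-19) = -250
L→M: (-25)(21) − (17)(-15) = -270
M→N: (17)(-1) − (2)(21) = -59
N→O: (2)(-9) − (-2)(-1) = -20
O→P: (-2)(-12) − (-1)(-9) = 15
P→J: (-1)(-20) − (-10)(-12) = -100
Σ = -794
Area = |Σ|/2 = 397.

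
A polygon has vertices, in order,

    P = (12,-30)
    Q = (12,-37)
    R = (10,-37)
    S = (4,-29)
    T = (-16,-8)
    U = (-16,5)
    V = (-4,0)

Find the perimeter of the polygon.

108

|PQ| = √((0)² + (-7)²) = √49 = 7
|QR| = √((-2)² + (0)²) = √4 = 2
|RS| = √((-6)² + (8)²) = √100 = 10
|ST| = √((-20)² + (21)²) = √841 = 29
|TU| = √((0)² + (13)²) = √169 = 13
|UV| = √((12)² + (-5)²) = √169 = 13
|VP| = √((16)² + (-30)²) = √1156 = 34
Perimeter = 7 + 2 + 10 + 29 + 13 + 13 + 34 = 108.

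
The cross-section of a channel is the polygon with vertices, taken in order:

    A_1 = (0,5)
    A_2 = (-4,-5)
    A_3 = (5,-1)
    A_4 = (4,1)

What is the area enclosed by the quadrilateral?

39

Apply the shoelace (surveyor's) formula: 2A = Σ (x_i·y_{i+1} − x_{i+1}·y_i), indices taken mod 4.
Cross-terms: 20, 29, 9, 20  ⇒  Σ = 78
Area = |Σ|/2 = 39.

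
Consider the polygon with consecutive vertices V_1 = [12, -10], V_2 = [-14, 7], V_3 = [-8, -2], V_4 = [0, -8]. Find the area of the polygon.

94

Apply the shoelace formula: 2A = Σ (x_i·y_{i+1} − x_{i+1}·y_i), indices taken mod 4.
Σ = (-56) + (84) + (64) + (96) = 188
Area = |Σ|/2 = 94.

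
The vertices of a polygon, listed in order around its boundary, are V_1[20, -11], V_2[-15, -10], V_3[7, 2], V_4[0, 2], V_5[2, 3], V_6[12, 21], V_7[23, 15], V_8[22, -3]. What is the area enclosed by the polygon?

596.5

V_1→V_2: (20)(-10) − (-15)(-11) = -365
V_2→V_3: (-15)(2) − (7)(-10) = 40
V_3→V_4: (7)(2) − (0)(2) = 14
V_4→V_5: (0)(3) − (2)(2) = -4
V_5→V_6: (2)(21) − (12)(3) = 6
V_6→V_7: (12)(15) − (23)(21) = -303
V_7→V_8: (23)(-3) − (22)(15) = -399
V_8→V_1: (22)(-11) − (20)(-3) = -182
Σ = -1193
Area = |Σ|/2 = 596.5.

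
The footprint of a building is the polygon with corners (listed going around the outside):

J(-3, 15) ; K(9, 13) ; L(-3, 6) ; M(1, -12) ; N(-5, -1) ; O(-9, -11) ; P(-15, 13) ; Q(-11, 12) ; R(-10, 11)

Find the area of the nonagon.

Apply the surveyor's formula: 2A = Σ (x_i·y_{i+1} − x_{i+1}·y_i), indices taken mod 9.
J→K: (-3)(13) − (9)(15) = -174
K→L: (9)(6) − (-3)(13) = 93
L→M: (-3)(-12) − (1)(6) = 30
M→N: (1)(-1) − (-5)(-12) = -61
N→O: (-5)(-11) − (-9)(-1) = 46
O→P: (-9)(13) − (-15)(-11) = -282
P→Q: (-15)(12) − (-11)(13) = -37
Q→R: (-11)(11) − (-10)(12) = -1
R→J: (-10)(15) − (-3)(11) = -117
Σ = -503
Area = |Σ|/2 = 251.5.

251.5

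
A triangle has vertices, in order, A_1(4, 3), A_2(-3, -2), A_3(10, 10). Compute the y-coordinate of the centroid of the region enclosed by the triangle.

Apply the shoelace formula. First the cross-terms c_i = x_i·y_{i+1} − x_{i+1}·y_i:
  1, -10, -10  ⇒  2A = -19, A = -9.5.
Then Σ (y_i + y_{i+1})·c_i = -209, so ȳ = -209 / (6·(-9.5)) = 11/3.

11/3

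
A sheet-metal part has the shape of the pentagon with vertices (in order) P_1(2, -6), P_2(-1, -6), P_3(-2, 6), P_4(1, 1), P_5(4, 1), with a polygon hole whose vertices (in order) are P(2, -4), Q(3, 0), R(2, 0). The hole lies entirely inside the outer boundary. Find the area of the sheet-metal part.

Outer boundary:
Apply the surveyor's formula: 2A = Σ (x_i·y_{i+1} − x_{i+1}·y_i), indices taken mod 5.
Σ = (-18) + (-18) + (-8) + (-3) + (-26) = -73
Area = |Σ|/2 = 36.5.
Hole:
Cross-terms: 12, 0, -8  ⇒  Σ = 4
Area = |Σ|/2 = 2.
Net area = 36.5 − 2 = 34.5.

34.5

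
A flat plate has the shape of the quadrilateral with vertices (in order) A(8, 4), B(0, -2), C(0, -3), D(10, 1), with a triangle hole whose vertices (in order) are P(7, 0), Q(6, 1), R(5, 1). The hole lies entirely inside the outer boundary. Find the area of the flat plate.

22.5

Outer boundary:
A→B: (8)(-2) − (0)(4) = -16
B→C: (0)(-3) − (0)(-2) = 0
C→D: (0)(1) − (10)(-3) = 30
D→A: (10)(4) − (8)(1) = 32
Σ = 46
Area = |Σ|/2 = 23.
Hole:
Apply Gauss's area formula: 2A = Σ (x_i·y_{i+1} − x_{i+1}·y_i), indices taken mod 3.
P→Q: (7)(1) − (6)(0) = 7
Q→R: (6)(1) − (5)(1) = 1
R→P: (5)(0) − (7)(1) = -7
Σ = 1
Area = |Σ|/2 = 0.5.
Net area = 23 − 0.5 = 22.5.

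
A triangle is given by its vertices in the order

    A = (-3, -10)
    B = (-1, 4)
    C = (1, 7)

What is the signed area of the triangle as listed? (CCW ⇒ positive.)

-11

Apply the shoelace (surveyor's) formula: 2A = Σ (x_i·y_{i+1} − x_{i+1}·y_i), indices taken mod 3.
Cross-terms: -22, -11, 11  ⇒  Σ = -22
Signed area = Σ/2 = -11 (negative ⇒ clockwise traversal).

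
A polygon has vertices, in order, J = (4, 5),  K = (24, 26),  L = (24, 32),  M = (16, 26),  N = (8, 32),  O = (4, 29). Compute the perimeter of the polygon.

84

|JK| = √((20)² + (21)²) = √841 = 29
|KL| = √((0)² + (6)²) = √36 = 6
|LM| = √((-8)² + (-6)²) = √100 = 10
|MN| = √((-8)² + (6)²) = √100 = 10
|NO| = √((-4)² + (-3)²) = √25 = 5
|OJ| = √((0)² + (-24)²) = √576 = 24
Perimeter = 29 + 6 + 10 + 10 + 5 + 24 = 84.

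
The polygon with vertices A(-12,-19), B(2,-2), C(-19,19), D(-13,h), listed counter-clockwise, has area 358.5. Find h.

-23

The doubled signed area Σ (x_i y_{i+1} − x_{i+1} y_i) is linear in h.
With h=0 it equals 556; the coefficient of h is -7 (from the two edges through D).
So -7·h + 556 = 2·358.5 = 717 ⇒ h = -23.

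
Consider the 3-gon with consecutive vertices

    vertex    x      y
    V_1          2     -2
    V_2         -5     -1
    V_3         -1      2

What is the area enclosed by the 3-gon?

Apply the surveyor's formula: 2A = Σ (x_i·y_{i+1} − x_{i+1}·y_i), indices taken mod 3.
V_1→V_2: (2)(-1) − (-5)(-2) = -12
V_2→V_3: (-5)(2) − (-1)(-1) = -11
V_3→V_1: (-1)(-2) − (2)(2) = -2
Σ = -25
Area = |Σ|/2 = 12.5.

12.5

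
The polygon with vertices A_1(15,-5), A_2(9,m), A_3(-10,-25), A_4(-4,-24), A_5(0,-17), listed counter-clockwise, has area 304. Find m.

13

Write out the shoelace sum; only the two edges meeting at A_2 involve m:
2·Area = [(15·m − 9·(-5)) + (9·(-25) − (-10)·m)] + 463
       = 25·m + 283 = 608
⇒ m = 13.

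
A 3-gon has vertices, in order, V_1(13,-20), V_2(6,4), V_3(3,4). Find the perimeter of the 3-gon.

|V_1V_2| = √((-7)² + (24)²) = √625 = 25
|V_2V_3| = √((-3)² + (0)²) = √9 = 3
|V_3V_1| = √((10)² + (-24)²) = √676 = 26
Perimeter = 25 + 3 + 26 = 54.

54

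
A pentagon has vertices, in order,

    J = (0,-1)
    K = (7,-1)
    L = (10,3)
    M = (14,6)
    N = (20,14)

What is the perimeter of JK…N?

52

|JK| = √((7)² + (0)²) = √49 = 7
|KL| = √((3)² + (4)²) = √25 = 5
|LM| = √((4)² + (3)²) = √25 = 5
|MN| = √((6)² + (8)²) = √100 = 10
|NJ| = √((-20)² + (-15)²) = √625 = 25
Perimeter = 7 + 5 + 5 + 10 + 25 = 52.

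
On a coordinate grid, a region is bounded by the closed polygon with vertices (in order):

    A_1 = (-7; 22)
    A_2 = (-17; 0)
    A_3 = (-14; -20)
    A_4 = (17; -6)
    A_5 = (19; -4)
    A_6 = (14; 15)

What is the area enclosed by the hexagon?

Apply Gauss's area formula: 2A = Σ (x_i·y_{i+1} − x_{i+1}·y_i), indices taken mod 6.
A_1→A_2: (-7)(0) − (-17)(22) = 374
A_2→A_3: (-17)(-20) − (-14)(0) = 340
A_3→A_4: (-14)(-6) − (17)(-20) = 424
A_4→A_5: (17)(-4) − (19)(-6) = 46
A_5→A_6: (19)(15) − (14)(-4) = 341
A_6→A_1: (14)(22) − (-7)(15) = 413
Σ = 1938
Area = |Σ|/2 = 969.

969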